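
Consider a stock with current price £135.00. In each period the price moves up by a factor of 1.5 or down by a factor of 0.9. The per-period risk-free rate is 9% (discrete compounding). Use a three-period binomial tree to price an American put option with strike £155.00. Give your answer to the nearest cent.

£21.00

Risk-neutral probability p = (1 + 0.09 − 0.9)/(1.5 − 0.9) = 0.1900/0.6000 = 0.3167
Terminal stock prices: S_uuu = 455.6, S_uud = 273.4, S_udd = 164, S_ddd = 98.42
Terminal payoffs (K − S): max(-300.6, 0) = 0, max(-118.4, 0) = 0, max(-9.025, 0) = 0, max(56.58, 0) = 56.58
Node uu (S = 303.8): continuation = 1/1.09·[0.3167·0.0000 + 0.6833·0.0000] = 0.0000; exercise value = 0.0000 ≤ continuation, so V_uu = 0.0000
Node ud (S = 182.2): continuation = 1/1.09·[0.3167·0.0000 + 0.6833·0.0000] = 0.0000; exercise value = 0.0000 ≤ continuation, so V_ud = 0.0000
Node dd (S = 109.4): continuation = 1/1.09·[0.3167·0.0000 + 0.6833·56.5850] = 35.4738; exercise value = 45.6500 > continuation, so V_dd = 45.6500 (exercise)
Node u (S = 202.5): continuation = 1/1.09·[0.3167·0.0000 + 0.6833·0.0000] = 0.0000; exercise value = 0.0000 ≤ continuation, so V_u = 0.0000
Node d (S = 121.5): continuation = 1/1.09·[0.3167·0.0000 + 0.6833·45.6500] = 28.6185; exercise value = 33.5000 > continuation, so V_d = 33.5000 (exercise)
Node 0 (S = 135): continuation = 1/1.09·[0.3167·0.0000 + 0.6833·33.5000] = 21.0015; exercise value = 20.0000 ≤ continuation, so V_0 = 21.0015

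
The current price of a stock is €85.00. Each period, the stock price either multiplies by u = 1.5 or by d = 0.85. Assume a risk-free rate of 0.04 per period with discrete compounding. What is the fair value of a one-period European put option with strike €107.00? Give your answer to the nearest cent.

Risk-neutral probability p = (1 + 0.04 − 0.85)/(1.5 − 0.85) = 0.1900/0.6500 = 0.2923
Terminal stock prices: S_u = 127.5, S_d = 72.25
Terminal payoffs (K − S): max(-20.5, 0) = 0, max(34.75, 0) = 34.75
Node 0 (S = 85): V_0 = 1/1.04·[0.2923·0.0000 + 0.7077·34.7500] = 23.6464

€23.65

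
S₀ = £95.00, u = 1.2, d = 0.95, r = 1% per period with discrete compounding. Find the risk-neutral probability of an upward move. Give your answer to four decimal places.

p = 0.2400

Risk-neutral probability p = (1 + 0.01 − 0.95)/(1.2 − 0.95) = 0.0600/0.2500 = 0.2400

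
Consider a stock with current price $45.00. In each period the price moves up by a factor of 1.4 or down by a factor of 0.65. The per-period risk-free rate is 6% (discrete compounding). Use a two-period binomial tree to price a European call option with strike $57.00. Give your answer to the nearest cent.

$8.30

Risk-neutral probability p = (1 + 0.06 − 0.65)/(1.4 − 0.65) = 0.4100/0.7500 = 0.5467
Terminal stock prices: S_uu = 88.2, S_ud = 40.95, S_dd = 19.01
Terminal payoffs (S − K): max(31.2, 0) = 31.2, max(-16.05, 0) = 0, max(-37.99, 0) = 0
Node u (S = 63): V_u = 1/1.06·[0.5467·31.2000 + 0.4533·0.0000] = 16.0906
Node d (S = 29.25): V_d = 1/1.06·[0.5467·0.0000 + 0.4533·0.0000] = 0.0000
Node 0 (S = 45): V_0 = 1/1.06·[0.5467·16.0906 + 0.4533·0.0000] = 8.2983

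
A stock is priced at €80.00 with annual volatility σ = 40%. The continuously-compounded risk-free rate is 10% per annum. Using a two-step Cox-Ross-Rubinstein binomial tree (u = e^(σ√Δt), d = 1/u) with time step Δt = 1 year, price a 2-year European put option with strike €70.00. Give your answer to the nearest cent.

€6.18

CRR parameters: u = e^(σ√Δt) = e^(0.4·√1) = 1.4918, d = 1/u = 0.6703
Per-period rate: rΔt = 0.1·1 = 0.1, so R = e^0.1 = 1.1052
Risk-neutral probability p = (e^0.1 − 0.6703)/(1.4918 − 0.6703) = 0.4349/0.8215 = 0.5293
Terminal stock prices: S_uu = 178, S_ud = 80, S_dd = 35.95
Terminal payoffs (K − S): max(-108, 0) = 0, max(-10, 0) = 0, max(34.05, 0) = 34.05
Node u (S = 119.3): V_u = e^(−0.1)·[0.5293·0.0000 + 0.4707·0.0000] = 0.0000
Node d (S = 53.63): V_d = e^(−0.1)·[0.5293·0.0000 + 0.4707·34.0537] = 14.5026
Node 0 (S = 80): V_0 = e^(−0.1)·[0.5293·0.0000 + 0.4707·14.5026] = 6.1763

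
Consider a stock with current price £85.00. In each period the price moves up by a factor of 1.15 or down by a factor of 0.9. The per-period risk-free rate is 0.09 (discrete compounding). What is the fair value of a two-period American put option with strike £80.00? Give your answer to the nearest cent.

£0.77

Risk-neutral probability p = (1 + 0.09 − 0.9)/(1.15 − 0.9) = 0.1900/0.2500 = 0.7600
Terminal stock prices: S_uu = 112.4, S_ud = 87.97, S_dd = 68.85
Terminal payoffs (K − S): max(-32.41, 0) = 0, max(-7.975, 0) = 0, max(11.15, 0) = 11.15
Node u (S = 97.75): continuation = 1/1.09·[0.7600·0.0000 + 0.2400·0.0000] = 0.0000; exercise value = 0.0000 ≤ continuation, so V_u = 0.0000
Node d (S = 76.5): continuation = 1/1.09·[0.7600·0.0000 + 0.2400·11.1500] = 2.4550; exercise value = 3.5000 > continuation, so V_d = 3.5000 (exercise)
Node 0 (S = 85): continuation = 1/1.09·[0.7600·0.0000 + 0.2400·3.5000] = 0.7706; exercise value = 0.0000 ≤ continuation, so V_0 = 0.7706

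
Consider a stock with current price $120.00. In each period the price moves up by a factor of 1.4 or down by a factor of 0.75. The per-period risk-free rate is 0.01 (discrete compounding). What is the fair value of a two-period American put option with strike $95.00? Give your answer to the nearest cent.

Risk-neutral probability p = (1 + 0.01 − 0.75)/(1.4 − 0.75) = 0.2600/0.6500 = 0.4000
Terminal stock prices: S_uu = 235.2, S_ud = 126, S_dd = 67.5
Terminal payoffs (K − S): max(-140.2, 0) = 0, max(-31, 0) = 0, max(27.5, 0) = 27.5
Node u (S = 168): continuation = 1/1.01·[0.4000·0.0000 + 0.6000·0.0000] = 0.0000; exercise value = 0.0000 ≤ continuation, so V_u = 0.0000
Node d (S = 90): continuation = 1/1.01·[0.4000·0.0000 + 0.6000·27.5000] = 16.3366; exercise value = 5.0000 ≤ continuation, so V_d = 16.3366
Node 0 (S = 120): continuation = 1/1.01·[0.4000·0.0000 + 0.6000·16.3366] = 9.7049; exercise value = 0.0000 ≤ continuation, so V_0 = 9.7049

$9.70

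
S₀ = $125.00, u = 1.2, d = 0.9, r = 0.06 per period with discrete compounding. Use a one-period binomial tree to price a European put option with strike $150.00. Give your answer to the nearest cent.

Risk-neutral probability p = (1 + 0.06 − 0.9)/(1.2 − 0.9) = 0.1600/0.3000 = 0.5333
Terminal stock prices: S_u = 150, S_d = 112.5
Terminal payoffs (K − S): max(0, 0) = 0, max(37.5, 0) = 37.5
Node 0 (S = 125): V_0 = 1/1.06·[0.5333·0.0000 + 0.4667·37.5000] = 16.5094

$16.51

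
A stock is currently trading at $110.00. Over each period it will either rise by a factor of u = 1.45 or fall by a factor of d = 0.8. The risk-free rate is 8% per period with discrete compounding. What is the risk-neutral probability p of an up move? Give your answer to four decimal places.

Risk-neutral probability p = (1 + 0.08 − 0.8)/(1.45 − 0.8) = 0.2800/0.6500 = 0.4308

p = 0.4308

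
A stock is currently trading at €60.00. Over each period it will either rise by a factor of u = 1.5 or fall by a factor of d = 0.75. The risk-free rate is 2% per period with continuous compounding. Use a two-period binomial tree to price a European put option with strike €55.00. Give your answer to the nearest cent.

Risk-neutral probability p = (e^0.02 − 0.75)/(1.5 − 0.75) = 0.2702/0.7500 = 0.3603
Terminal stock prices: S_uu = 135, S_ud = 67.5, S_dd = 33.75
Terminal payoffs (K − S): max(-80, 0) = 0, max(-12.5, 0) = 0, max(21.25, 0) = 21.25
Node u (S = 90): V_u = e^(−0.02)·[0.3603·0.0000 + 0.6397·0.0000] = 0.0000
Node d (S = 45): V_d = e^(−0.02)·[0.3603·0.0000 + 0.6397·21.2500] = 13.3251
Node 0 (S = 60): V_0 = e^(−0.02)·[0.3603·0.0000 + 0.6397·13.3251] = 8.3557

€8.36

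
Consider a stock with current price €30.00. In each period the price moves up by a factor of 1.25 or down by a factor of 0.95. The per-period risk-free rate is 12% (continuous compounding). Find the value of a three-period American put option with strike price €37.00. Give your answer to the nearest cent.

€7.00

Risk-neutral probability p = (e^0.12 − 0.95)/(1.25 − 0.95) = 0.1775/0.3000 = 0.5917
Terminal stock prices: S_uuu = 58.59, S_uud = 44.53, S_udd = 33.84, S_ddd = 25.72
Terminal payoffs (K − S): max(-21.59, 0) = 0, max(-7.531, 0) = 0, max(3.156, 0) = 3.156, max(11.28, 0) = 11.28
Node uu (S = 46.88): continuation = e^(−0.12)·[0.5917·0.0000 + 0.4083·0.0000] = 0.0000; exercise value = 0.0000 ≤ continuation, so V_uu = 0.0000
Node ud (S = 35.62): continuation = e^(−0.12)·[0.5917·0.0000 + 0.4083·3.1562] = 1.1431; exercise value = 1.3750 > continuation, so V_ud = 1.3750 (exercise)
Node dd (S = 27.07): continuation = e^(−0.12)·[0.5917·3.1562 + 0.4083·11.2788] = 5.7411; exercise value = 9.9250 > continuation, so V_dd = 9.9250 (exercise)
Node u (S = 37.5): continuation = e^(−0.12)·[0.5917·0.0000 + 0.4083·1.3750] = 0.4980; exercise value = 0.0000 ≤ continuation, so V_u = 0.4980
Node d (S = 28.5): continuation = e^(−0.12)·[0.5917·1.3750 + 0.4083·9.9250] = 4.3161; exercise value = 8.5000 > continuation, so V_d = 8.5000 (exercise)
Node 0 (S = 30): continuation = e^(−0.12)·[0.5917·0.4980 + 0.4083·8.5000] = 3.3397; exercise value = 7.0000 > continuation, so V_0 = 7.0000 (exercise)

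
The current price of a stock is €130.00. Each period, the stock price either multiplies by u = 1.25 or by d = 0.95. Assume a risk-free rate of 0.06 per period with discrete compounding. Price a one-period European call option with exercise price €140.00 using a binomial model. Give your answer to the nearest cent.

Risk-neutral probability p = (1 + 0.06 − 0.95)/(1.25 − 0.95) = 0.1100/0.3000 = 0.3667
Terminal stock prices: S_u = 162.5, S_d = 123.5
Terminal payoffs (S − K): max(22.5, 0) = 22.5, max(-16.5, 0) = 0
Node 0 (S = 130): V_0 = 1/1.06·[0.3667·22.5000 + 0.6333·0.0000] = 7.7830

€7.78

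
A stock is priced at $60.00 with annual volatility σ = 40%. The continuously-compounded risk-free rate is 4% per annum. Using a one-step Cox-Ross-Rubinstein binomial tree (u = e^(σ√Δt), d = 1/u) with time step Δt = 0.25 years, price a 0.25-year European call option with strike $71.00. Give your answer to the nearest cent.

$1.07

CRR parameters: u = e^(σ√Δt) = e^(0.4·√0.25) = 1.2214, d = 1/u = 0.8187
Per-period rate: rΔt = 0.04·0.25 = 0.01, so R = e^0.01 = 1.0101
Risk-neutral probability p = (e^0.01 − 0.8187)/(1.2214 − 0.8187) = 0.1913/0.4027 = 0.4751
Terminal stock prices: S_u = 73.28, S_d = 49.12
Terminal payoffs (S − K): max(2.284, 0) = 2.284, max(-21.88, 0) = 0
Node 0 (S = 60): V_0 = e^(−0.01)·[0.4751·2.2842 + 0.5249·0.0000] = 1.0745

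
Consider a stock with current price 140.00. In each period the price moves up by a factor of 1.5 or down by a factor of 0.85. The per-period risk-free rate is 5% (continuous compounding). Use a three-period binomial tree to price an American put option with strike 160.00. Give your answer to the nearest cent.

Risk-neutral probability p = (e^0.05 − 0.85)/(1.5 − 0.85) = 0.2013/0.6500 = 0.3096
Terminal stock prices: S_uuu = 472.5, S_uud = 267.8, S_udd = 151.7, S_ddd = 85.98
Terminal payoffs (K − S): max(-312.5, 0) = 0, max(-107.8, 0) = 0, max(8.275, 0) = 8.275, max(74.02, 0) = 74.02
Node uu (S = 315): continuation = e^(−0.05)·[0.3096·0.0000 + 0.6904·0.0000] = 0.0000; exercise value = 0.0000 ≤ continuation, so V_uu = 0.0000
Node ud (S = 178.5): continuation = e^(−0.05)·[0.3096·0.0000 + 0.6904·8.2750] = 5.4341; exercise value = 0.0000 ≤ continuation, so V_ud = 5.4341
Node dd (S = 101.1): continuation = e^(−0.05)·[0.3096·8.2750 + 0.6904·74.0225] = 51.0467; exercise value = 58.8500 > continuation, so V_dd = 58.8500 (exercise)
Node u (S = 210): continuation = e^(−0.05)·[0.3096·0.0000 + 0.6904·5.4341] = 3.5685; exercise value = 0.0000 ≤ continuation, so V_u = 3.5685
Node d (S = 119): continuation = e^(−0.05)·[0.3096·5.4341 + 0.6904·58.8500] = 40.2464; exercise value = 41.0000 > continuation, so V_d = 41.0000 (exercise)
Node 0 (S = 140): continuation = e^(−0.05)·[0.3096·3.5685 + 0.6904·41.0000] = 27.9751; exercise value = 20.0000 ≤ continuation, so V_0 = 27.9751

27.98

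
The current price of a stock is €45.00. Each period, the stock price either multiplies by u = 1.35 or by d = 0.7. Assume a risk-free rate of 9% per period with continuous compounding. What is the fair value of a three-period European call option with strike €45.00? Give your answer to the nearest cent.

Risk-neutral probability p = (e^0.09 − 0.7)/(1.35 − 0.7) = 0.3942/0.6500 = 0.6064
Terminal stock prices: S_uuu = 110.7, S_uud = 57.41, S_udd = 29.77, S_ddd = 15.43
Terminal payoffs (S − K): max(65.72, 0) = 65.72, max(12.41, 0) = 12.41, max(-15.23, 0) = 0, max(-29.57, 0) = 0
Node uu (S = 82.01): V_uu = e^(−0.09)·[0.6064·65.7169 + 0.3936·12.4088] = 40.8856
Node ud (S = 42.53): V_ud = e^(−0.09)·[0.6064·12.4088 + 0.3936·0.0000] = 6.8773
Node dd (S = 22.05): V_dd = e^(−0.09)·[0.6064·0.0000 + 0.3936·0.0000] = 0.0000
Node u (S = 60.75): V_u = e^(−0.09)·[0.6064·40.8856 + 0.3936·6.8773] = 25.1337
Node d (S = 31.5): V_d = e^(−0.09)·[0.6064·6.8773 + 0.3936·0.0000] = 3.8116
Node 0 (S = 45): V_0 = e^(−0.09)·[0.6064·25.1337 + 0.3936·3.8116] = 15.3008

€15.30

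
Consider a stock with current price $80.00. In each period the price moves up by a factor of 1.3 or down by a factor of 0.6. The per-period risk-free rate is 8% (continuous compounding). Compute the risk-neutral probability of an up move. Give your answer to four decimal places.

Risk-neutral probability p = (e^0.08 − 0.6)/(1.3 − 0.6) = 0.4833/0.7000 = 0.6904

p = 0.6904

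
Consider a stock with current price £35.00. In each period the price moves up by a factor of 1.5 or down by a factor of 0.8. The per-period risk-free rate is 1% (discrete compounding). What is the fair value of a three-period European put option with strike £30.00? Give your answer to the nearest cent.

£4.02

Risk-neutral probability p = (1 + 0.01 − 0.8)/(1.5 − 0.8) = 0.2100/0.7000 = 0.3000
Terminal stock prices: S_uuu = 118.1, S_uud = 63, S_udd = 33.6, S_ddd = 17.92
Terminal payoffs (K − S): max(-88.12, 0) = 0, max(-33, 0) = 0, max(-3.6, 0) = 0, max(12.08, 0) = 12.08
Node uu (S = 78.75): V_uu = 1/1.01·[0.3000·0.0000 + 0.7000·0.0000] = 0.0000
Node ud (S = 42): V_ud = 1/1.01·[0.3000·0.0000 + 0.7000·0.0000] = 0.0000
Node dd (S = 22.4): V_dd = 1/1.01·[0.3000·0.0000 + 0.7000·12.0800] = 8.3723
Node u (S = 52.5): V_u = 1/1.01·[0.3000·0.0000 + 0.7000·0.0000] = 0.0000
Node d (S = 28): V_d = 1/1.01·[0.3000·0.0000 + 0.7000·8.3723] = 5.8026
Node 0 (S = 35): V_0 = 1/1.01·[0.3000·0.0000 + 0.7000·5.8026] = 4.0216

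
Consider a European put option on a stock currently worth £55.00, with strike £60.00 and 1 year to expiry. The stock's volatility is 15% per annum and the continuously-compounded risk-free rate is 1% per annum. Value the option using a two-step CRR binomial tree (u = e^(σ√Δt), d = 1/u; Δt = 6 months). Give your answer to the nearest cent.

CRR parameters: u = e^(σ√Δt) = e^(0.15·√0.5) = 1.1119, d = 1/u = 0.8994
Per-period rate: rΔt = 0.01·0.5 = 0.005, so R = e^0.005 = 1.0050
Risk-neutral probability p = (e^0.005 − 0.8994)/(1.1119 − 0.8994) = 0.1056/0.2125 = 0.4971
Terminal stock prices: S_uu = 68, S_ud = 55, S_dd = 44.49
Terminal payoffs (K − S): max(-7.997, 0) = 0, max(5, 0) = 5, max(15.51, 0) = 15.51
Node u (S = 61.15): V_u = e^(−0.005)·[0.4971·0.0000 + 0.5029·5.0000] = 2.5020
Node d (S = 49.47): V_d = e^(−0.005)·[0.4971·5.0000 + 0.5029·15.5128] = 10.2357
Node 0 (S = 55): V_0 = e^(−0.005)·[0.4971·2.5020 + 0.5029·10.2357] = 6.3594

£6.36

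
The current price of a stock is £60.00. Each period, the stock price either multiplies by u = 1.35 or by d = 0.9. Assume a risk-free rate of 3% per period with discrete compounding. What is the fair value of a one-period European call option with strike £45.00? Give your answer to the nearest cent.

Risk-neutral probability p = (1 + 0.03 − 0.9)/(1.35 − 0.9) = 0.1300/0.4500 = 0.2889
Terminal stock prices: S_u = 81, S_d = 54
Terminal payoffs (S − K): max(36, 0) = 36, max(9, 0) = 9
Node 0 (S = 60): V_0 = 1/1.03·[0.2889·36.0000 + 0.7111·9.0000] = 16.3107

£16.31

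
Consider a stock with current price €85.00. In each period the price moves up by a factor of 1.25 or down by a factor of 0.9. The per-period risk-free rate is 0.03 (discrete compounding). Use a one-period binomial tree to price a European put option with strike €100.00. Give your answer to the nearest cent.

€14.34

Risk-neutral probability p = (1 + 0.03 − 0.9)/(1.25 − 0.9) = 0.1300/0.3500 = 0.3714
Terminal stock prices: S_u = 106.2, S_d = 76.5
Terminal payoffs (K − S): max(-6.25, 0) = 0, max(23.5, 0) = 23.5
Node 0 (S = 85): V_0 = 1/1.03·[0.3714·0.0000 + 0.6286·23.5000] = 14.3412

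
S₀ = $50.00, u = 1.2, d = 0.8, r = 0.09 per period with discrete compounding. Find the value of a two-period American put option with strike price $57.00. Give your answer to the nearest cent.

$7.00

Risk-neutral probability p = (1 + 0.09 − 0.8)/(1.2 − 0.8) = 0.2900/0.4000 = 0.7250
Terminal stock prices: S_uu = 72, S_ud = 48, S_dd = 32
Terminal payoffs (K − S): max(-15, 0) = 0, max(9, 0) = 9, max(25, 0) = 25
Node u (S = 60): continuation = 1/1.09·[0.7250·0.0000 + 0.2750·9.0000] = 2.2706; exercise value = 0.0000 ≤ continuation, so V_u = 2.2706
Node d (S = 40): continuation = 1/1.09·[0.7250·9.0000 + 0.2750·25.0000] = 12.2936; exercise value = 17.0000 > continuation, so V_d = 17.0000 (exercise)
Node 0 (S = 50): continuation = 1/1.09·[0.7250·2.2706 + 0.2750·17.0000] = 5.7993; exercise value = 7.0000 > continuation, so V_0 = 7.0000 (exercise)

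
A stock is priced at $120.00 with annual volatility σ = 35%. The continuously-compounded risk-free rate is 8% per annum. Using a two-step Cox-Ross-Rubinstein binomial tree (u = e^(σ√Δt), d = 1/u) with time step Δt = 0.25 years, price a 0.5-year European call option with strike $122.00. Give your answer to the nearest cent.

$12.25

CRR parameters: u = e^(σ√Δt) = e^(0.35·√0.25) = 1.1912, d = 1/u = 0.8395
Per-period rate: rΔt = 0.08·0.25 = 0.02, so R = e^0.02 = 1.0202
Risk-neutral probability p = (e^0.02 − 0.8395)/(1.1912 − 0.8395) = 0.1807/0.3518 = 0.5138
Terminal stock prices: S_uu = 170.3, S_ud = 120, S_dd = 84.56
Terminal payoffs (S − K): max(48.29, 0) = 48.29, max(-2, 0) = 0, max(-37.44, 0) = 0
Node u (S = 142.9): V_u = e^(−0.02)·[0.5138·48.2881 + 0.4862·0.0000] = 24.3185
Node d (S = 100.7): V_d = e^(−0.02)·[0.5138·0.0000 + 0.4862·0.0000] = 0.0000
Node 0 (S = 120): V_0 = e^(−0.02)·[0.5138·24.3185 + 0.4862·0.0000] = 12.2471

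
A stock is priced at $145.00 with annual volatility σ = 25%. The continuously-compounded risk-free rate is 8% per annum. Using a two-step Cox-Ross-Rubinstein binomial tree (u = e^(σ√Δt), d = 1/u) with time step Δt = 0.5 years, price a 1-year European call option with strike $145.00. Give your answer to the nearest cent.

$18.49

CRR parameters: u = e^(σ√Δt) = e^(0.25·√0.5) = 1.1934, d = 1/u = 0.8380
Per-period rate: rΔt = 0.08·0.5 = 0.04, so R = e^0.04 = 1.0408
Risk-neutral probability p = (e^0.04 − 0.8380)/(1.1934 − 0.8380) = 0.2028/0.3554 = 0.5708
Terminal stock prices: S_uu = 206.5, S_ud = 145, S_dd = 101.8
Terminal payoffs (S − K): max(61.5, 0) = 61.5, max(0, 0) = 0, max(-43.18, 0) = 0
Node u (S = 173): V_u = e^(−0.04)·[0.5708·61.4973 + 0.4292·0.0000] = 33.7234
Node d (S = 121.5): V_d = e^(−0.04)·[0.5708·0.0000 + 0.4292·0.0000] = 0.0000
Node 0 (S = 145): V_0 = e^(−0.04)·[0.5708·33.7234 + 0.4292·0.0000] = 18.4930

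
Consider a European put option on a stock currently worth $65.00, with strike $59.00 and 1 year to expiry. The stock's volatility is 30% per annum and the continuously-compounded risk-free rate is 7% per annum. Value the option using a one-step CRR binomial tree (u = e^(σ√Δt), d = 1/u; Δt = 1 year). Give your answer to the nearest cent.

CRR parameters: u = e^(σ√Δt) = e^(0.3·√1) = 1.3499, d = 1/u = 0.7408
Per-period rate: rΔt = 0.07·1 = 0.07, so R = e^0.07 = 1.0725
Risk-neutral probability p = (e^0.07 − 0.7408)/(1.3499 − 0.7408) = 0.3317/0.6090 = 0.5446
Terminal stock prices: S_u = 87.74, S_d = 48.15
Terminal payoffs (K − S): max(-28.74, 0) = 0, max(10.85, 0) = 10.85
Node 0 (S = 65): V_0 = e^(−0.07)·[0.5446·0.0000 + 0.4554·10.8468] = 4.6056

$4.61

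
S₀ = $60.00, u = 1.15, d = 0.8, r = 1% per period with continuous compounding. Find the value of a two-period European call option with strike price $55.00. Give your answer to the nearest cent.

Risk-neutral probability p = (e^0.01 − 0.8)/(1.15 − 0.8) = 0.2101/0.3500 = 0.6001
Terminal stock prices: S_uu = 79.35, S_ud = 55.2, S_dd = 38.4
Terminal payoffs (S − K): max(24.35, 0) = 24.35, max(0.2, 0) = 0.2, max(-16.6, 0) = 0
Node u (S = 69): V_u = e^(−0.01)·[0.6001·24.3500 + 0.3999·0.2000] = 14.5473
Node d (S = 48): V_d = e^(−0.01)·[0.6001·0.2000 + 0.3999·0.0000] = 0.1188
Node 0 (S = 60): V_0 = e^(−0.01)·[0.6001·14.5473 + 0.3999·0.1188] = 8.6906

$8.69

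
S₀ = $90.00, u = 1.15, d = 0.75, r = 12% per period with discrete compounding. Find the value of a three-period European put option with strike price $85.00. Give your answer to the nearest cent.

$0.31

Risk-neutral probability p = (1 + 0.12 − 0.75)/(1.15 − 0.75) = 0.3700/0.4000 = 0.9250
Terminal stock prices: S_uuu = 136.9, S_uud = 89.27, S_udd = 58.22, S_ddd = 37.97
Terminal payoffs (K − S): max(-51.88, 0) = 0, max(-4.269, 0) = 0, max(26.78, 0) = 26.78, max(47.03, 0) = 47.03
Node uu (S = 119): V_uu = 1/1.12·[0.9250·0.0000 + 0.0750·0.0000] = 0.0000
Node ud (S = 77.62): V_ud = 1/1.12·[0.9250·0.0000 + 0.0750·26.7813] = 1.7934
Node dd (S = 50.62): V_dd = 1/1.12·[0.9250·26.7813 + 0.0750·47.0312] = 25.2679
Node u (S = 103.5): V_u = 1/1.12·[0.9250·0.0000 + 0.0750·1.7934] = 0.1201
Node d (S = 67.5): V_d = 1/1.12·[0.9250·1.7934 + 0.0750·25.2679] = 3.1732
Node 0 (S = 90): V_0 = 1/1.12·[0.9250·0.1201 + 0.0750·3.1732] = 0.3117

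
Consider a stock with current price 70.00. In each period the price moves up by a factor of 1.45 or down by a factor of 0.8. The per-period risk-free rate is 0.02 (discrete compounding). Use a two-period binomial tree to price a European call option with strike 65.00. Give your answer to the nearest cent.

16.02

Risk-neutral probability p = (1 + 0.02 − 0.8)/(1.45 − 0.8) = 0.2200/0.6500 = 0.3385
Terminal stock prices: S_uu = 147.2, S_ud = 81.2, S_dd = 44.8
Terminal payoffs (S − K): max(82.18, 0) = 82.18, max(16.2, 0) = 16.2, max(-20.2, 0) = 0
Node u (S = 101.5): V_u = 1/1.02·[0.3385·82.1750 + 0.6615·16.2000] = 37.7745
Node d (S = 56): V_d = 1/1.02·[0.3385·16.2000 + 0.6615·0.0000] = 5.3756
Node 0 (S = 70): V_0 = 1/1.02·[0.3385·37.7745 + 0.6615·5.3756] = 16.0209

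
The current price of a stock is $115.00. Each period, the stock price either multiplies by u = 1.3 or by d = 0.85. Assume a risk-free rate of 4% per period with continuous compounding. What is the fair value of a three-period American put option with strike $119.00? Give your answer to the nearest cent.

Risk-neutral probability p = (e^0.04 − 0.85)/(1.3 − 0.85) = 0.1908/0.4500 = 0.4240
Terminal stock prices: S_uuu = 252.7, S_uud = 165.2, S_udd = 108, S_ddd = 70.62
Terminal payoffs (K − S): max(-133.7, 0) = 0, max(-46.2, 0) = 0, max(10.99, 0) = 10.99, max(48.38, 0) = 48.38
Node uu (S = 194.4): continuation = e^(−0.04)·[0.4240·0.0000 + 0.5760·0.0000] = 0.0000; exercise value = 0.0000 ≤ continuation, so V_uu = 0.0000
Node ud (S = 127.1): continuation = e^(−0.04)·[0.4240·0.0000 + 0.5760·10.9863] = 6.0797; exercise value = 0.0000 ≤ continuation, so V_ud = 6.0797
Node dd (S = 83.09): continuation = e^(−0.04)·[0.4240·10.9863 + 0.5760·48.3756] = 31.2464; exercise value = 35.9125 > continuation, so V_dd = 35.9125 (exercise)
Node u (S = 149.5): continuation = e^(−0.04)·[0.4240·0.0000 + 0.5760·6.0797] = 3.3645; exercise value = 0.0000 ≤ continuation, so V_u = 3.3645
Node d (S = 97.75): continuation = e^(−0.04)·[0.4240·6.0797 + 0.5760·35.9125] = 22.3505; exercise value = 21.2500 ≤ continuation, so V_d = 22.3505
Node 0 (S = 115): continuation = e^(−0.04)·[0.4240·3.3645 + 0.5760·22.3505] = 13.7393; exercise value = 4.0000 ≤ continuation, so V_0 = 13.7393

$13.74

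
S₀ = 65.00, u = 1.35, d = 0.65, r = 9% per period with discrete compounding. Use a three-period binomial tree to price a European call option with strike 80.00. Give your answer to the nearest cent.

Risk-neutral probability p = (1 + 0.09 − 0.65)/(1.35 − 0.65) = 0.4400/0.7000 = 0.6286
Terminal stock prices: S_uuu = 159.9, S_uud = 77, S_udd = 37.07, S_ddd = 17.85
Terminal payoffs (S − K): max(79.92, 0) = 79.92, max(-2.999, 0) = 0, max(-42.93, 0) = 0, max(-62.15, 0) = 0
Node uu (S = 118.5): V_uu = 1/1.09·[0.6286·79.9244 + 0.3714·0.0000] = 46.0901
Node ud (S = 57.04): V_ud = 1/1.09·[0.6286·0.0000 + 0.3714·0.0000] = 0.0000
Node dd (S = 27.46): V_dd = 1/1.09·[0.6286·0.0000 + 0.3714·0.0000] = 0.0000
Node u (S = 87.75): V_u = 1/1.09·[0.6286·46.0901 + 0.3714·0.0000] = 26.5788
Node d (S = 42.25): V_d = 1/1.09·[0.6286·0.0000 + 0.3714·0.0000] = 0.0000
Node 0 (S = 65): V_0 = 1/1.09·[0.6286·26.5788 + 0.3714·0.0000] = 15.3272

15.33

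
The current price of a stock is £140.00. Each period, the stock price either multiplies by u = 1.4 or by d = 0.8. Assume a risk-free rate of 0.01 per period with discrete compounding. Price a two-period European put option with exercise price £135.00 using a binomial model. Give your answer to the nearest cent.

£18.80

Risk-neutral probability p = (1 + 0.01 − 0.8)/(1.4 − 0.8) = 0.2100/0.6000 = 0.3500
Terminal stock prices: S_uu = 274.4, S_ud = 156.8, S_dd = 89.6
Terminal payoffs (K − S): max(-139.4, 0) = 0, max(-21.8, 0) = 0, max(45.4, 0) = 45.4
Node u (S = 196): V_u = 1/1.01·[0.3500·0.0000 + 0.6500·0.0000] = 0.0000
Node d (S = 112): V_d = 1/1.01·[0.3500·0.0000 + 0.6500·45.4000] = 29.2178
Node 0 (S = 140): V_0 = 1/1.01·[0.3500·0.0000 + 0.6500·29.2178] = 18.8035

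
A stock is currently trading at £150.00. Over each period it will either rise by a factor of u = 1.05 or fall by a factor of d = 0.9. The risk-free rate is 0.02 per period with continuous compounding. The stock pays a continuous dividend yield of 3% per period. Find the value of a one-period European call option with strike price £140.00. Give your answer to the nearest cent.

£10.30

Per-period risk-free factor R = e^0.02 = 1.0202; dividend-adjusted growth = e^(0.02−0.03) = 0.9900.
Risk-neutral probability p = (0.9900 − 0.9)/(1.05 − 0.9) = 0.0900/0.1500 = 0.6003
Terminal stock prices: S_u = 157.5, S_d = 135
Terminal payoffs (S − K): max(17.5, 0) = 17.5, max(-5, 0) = 0
Node 0 (S = 150): V_0 = e^(−0.02)·[0.6003·17.5000 + 0.3997·0.0000] = 10.2978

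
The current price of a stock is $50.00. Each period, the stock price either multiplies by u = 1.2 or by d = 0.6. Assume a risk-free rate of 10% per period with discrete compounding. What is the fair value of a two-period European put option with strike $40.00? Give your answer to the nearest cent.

$1.42

Risk-neutral probability p = (1 + 0.1 − 0.6)/(1.2 − 0.6) = 0.5000/0.6000 = 0.8333
Terminal stock prices: S_uu = 72, S_ud = 36, S_dd = 18
Terminal payoffs (K − S): max(-32, 0) = 0, max(4, 0) = 4, max(22, 0) = 22
Node u (S = 60): V_u = 1/1.1·[0.8333·0.0000 + 0.1667·4.0000] = 0.6061
Node d (S = 30): V_d = 1/1.1·[0.8333·4.0000 + 0.1667·22.0000] = 6.3636
Node 0 (S = 50): V_0 = 1/1.1·[0.8333·0.6061 + 0.1667·6.3636] = 1.4233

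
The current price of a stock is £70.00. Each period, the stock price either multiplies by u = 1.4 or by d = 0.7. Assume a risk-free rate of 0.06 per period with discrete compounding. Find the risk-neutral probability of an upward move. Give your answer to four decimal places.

p = 0.5143

Risk-neutral probability p = (1 + 0.06 − 0.7)/(1.4 − 0.7) = 0.3600/0.7000 = 0.5143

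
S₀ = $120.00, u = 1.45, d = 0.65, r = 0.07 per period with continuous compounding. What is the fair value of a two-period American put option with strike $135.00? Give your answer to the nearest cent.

$29.82

Risk-neutral probability p = (e^0.07 − 0.65)/(1.45 − 0.65) = 0.4225/0.8000 = 0.5281
Terminal stock prices: S_uu = 252.3, S_ud = 113.1, S_dd = 50.7
Terminal payoffs (K − S): max(-117.3, 0) = 0, max(21.9, 0) = 21.9, max(84.3, 0) = 84.3
Node u (S = 174): continuation = e^(−0.07)·[0.5281·0.0000 + 0.4719·21.9000] = 9.6352; exercise value = 0.0000 ≤ continuation, so V_u = 9.6352
Node d (S = 78): continuation = e^(−0.07)·[0.5281·21.9000 + 0.4719·84.3000] = 47.8732; exercise value = 57.0000 > continuation, so V_d = 57.0000 (exercise)
Node 0 (S = 120): continuation = e^(−0.07)·[0.5281·9.6352 + 0.4719·57.0000] = 29.8226; exercise value = 15.0000 ≤ continuation, so V_0 = 29.8226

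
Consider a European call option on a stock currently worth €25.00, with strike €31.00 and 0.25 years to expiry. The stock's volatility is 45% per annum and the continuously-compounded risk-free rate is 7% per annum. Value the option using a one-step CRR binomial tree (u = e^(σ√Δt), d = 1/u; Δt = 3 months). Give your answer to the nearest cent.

CRR parameters: u = e^(σ√Δt) = e^(0.45·√0.25) = 1.2523, d = 1/u = 0.7985
Per-period rate: rΔt = 0.07·0.25 = 0.0175, so R = e^0.0175 = 1.0177
Risk-neutral probability p = (e^0.0175 − 0.7985)/(1.2523 − 0.7985) = 0.2191/0.4538 = 0.4829
Terminal stock prices: S_u = 31.31, S_d = 19.96
Terminal payoffs (S − K): max(0.3081, 0) = 0.3081, max(-11.04, 0) = 0
Node 0 (S = 25): V_0 = e^(−0.0175)·[0.4829·0.3081 + 0.5171·0.0000] = 0.1462

€0.15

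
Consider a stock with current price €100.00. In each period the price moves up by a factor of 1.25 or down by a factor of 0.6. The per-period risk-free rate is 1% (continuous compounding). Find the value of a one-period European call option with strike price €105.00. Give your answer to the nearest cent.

Risk-neutral probability p = (e^0.01 − 0.6)/(1.25 − 0.6) = 0.4101/0.6500 = 0.6308
Terminal stock prices: S_u = 125, S_d = 60
Terminal payoffs (S − K): max(20, 0) = 20, max(-45, 0) = 0
Node 0 (S = 100): V_0 = e^(−0.01)·[0.6308·20.0000 + 0.3692·0.0000] = 12.4914

€12.49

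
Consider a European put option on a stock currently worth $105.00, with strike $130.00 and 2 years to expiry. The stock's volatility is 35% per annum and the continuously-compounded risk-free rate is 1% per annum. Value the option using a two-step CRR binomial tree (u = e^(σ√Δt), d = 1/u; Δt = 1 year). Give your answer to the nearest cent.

$37.01

CRR parameters: u = e^(σ√Δt) = e^(0.35·√1) = 1.4191, d = 1/u = 0.7047
Per-period rate: rΔt = 0.01·1 = 0.01, so R = e^0.01 = 1.0101
Risk-neutral probability p = (e^0.01 − 0.7047)/(1.4191 − 0.7047) = 0.3054/0.7144 = 0.4275
Terminal stock prices: S_uu = 211.4, S_ud = 105, S_dd = 52.14
Terminal payoffs (K − S): max(-81.44, 0) = 0, max(25, 0) = 25, max(77.86, 0) = 77.86
Node u (S = 149): V_u = e^(−0.01)·[0.4275·0.0000 + 0.5725·25.0000] = 14.1713
Node d (S = 73.99): V_d = e^(−0.01)·[0.4275·25.0000 + 0.5725·77.8585] = 54.7142
Node 0 (S = 105): V_0 = e^(−0.01)·[0.4275·14.1713 + 0.5725·54.7142] = 37.0121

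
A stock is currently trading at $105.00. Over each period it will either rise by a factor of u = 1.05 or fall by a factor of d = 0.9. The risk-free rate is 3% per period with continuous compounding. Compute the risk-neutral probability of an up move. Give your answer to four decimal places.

Risk-neutral probability p = (e^0.03 − 0.9)/(1.05 − 0.9) = 0.1305/0.1500 = 0.8697

p = 0.8697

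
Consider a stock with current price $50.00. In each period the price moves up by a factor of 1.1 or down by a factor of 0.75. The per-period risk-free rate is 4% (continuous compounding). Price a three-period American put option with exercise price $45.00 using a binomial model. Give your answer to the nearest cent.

Risk-neutral probability p = (e^0.04 − 0.75)/(1.1 − 0.75) = 0.2908/0.3500 = 0.8309
Terminal stock prices: S_uuu = 66.55, S_uud = 45.38, S_udd = 30.94, S_ddd = 21.09
Terminal payoffs (K − S): max(-21.55, 0) = 0, max(-0.375, 0) = 0, max(14.06, 0) = 14.06, max(23.91, 0) = 23.91
Node uu (S = 60.5): continuation = e^(−0.04)·[0.8309·0.0000 + 0.1691·0.0000] = 0.0000; exercise value = 0.0000 ≤ continuation, so V_uu = 0.0000
Node ud (S = 41.25): continuation = e^(−0.04)·[0.8309·0.0000 + 0.1691·14.0625] = 2.2849; exercise value = 3.7500 > continuation, so V_ud = 3.7500 (exercise)
Node dd (S = 28.12): continuation = e^(−0.04)·[0.8309·14.0625 + 0.1691·23.9062] = 15.1105; exercise value = 16.8750 > continuation, so V_dd = 16.8750 (exercise)
Node u (S = 55): continuation = e^(−0.04)·[0.8309·0.0000 + 0.1691·3.7500] = 0.6093; exercise value = 0.0000 ≤ continuation, so V_u = 0.6093
Node d (S = 37.5): continuation = e^(−0.04)·[0.8309·3.7500 + 0.1691·16.8750] = 5.7355; exercise value = 7.5000 > continuation, so V_d = 7.5000 (exercise)
Node 0 (S = 50): continuation = e^(−0.04)·[0.8309·0.6093 + 0.1691·7.5000] = 1.7050; exercise value = 0.0000 ≤ continuation, so V_0 = 1.7050

$1.71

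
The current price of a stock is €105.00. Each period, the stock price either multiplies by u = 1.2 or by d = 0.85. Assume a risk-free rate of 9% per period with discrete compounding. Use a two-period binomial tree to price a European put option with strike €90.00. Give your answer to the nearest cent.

€1.18

Risk-neutral probability p = (1 + 0.09 − 0.85)/(1.2 − 0.85) = 0.2400/0.3500 = 0.6857
Terminal stock prices: S_uu = 151.2, S_ud = 107.1, S_dd = 75.86
Terminal payoffs (K − S): max(-61.2, 0) = 0, max(-17.1, 0) = 0, max(14.14, 0) = 14.14
Node u (S = 126): V_u = 1/1.09·[0.6857·0.0000 + 0.3143·0.0000] = 0.0000
Node d (S = 89.25): V_d = 1/1.09·[0.6857·0.0000 + 0.3143·14.1375] = 4.0763
Node 0 (S = 105): V_0 = 1/1.09·[0.6857·0.0000 + 0.3143·4.0763] = 1.1754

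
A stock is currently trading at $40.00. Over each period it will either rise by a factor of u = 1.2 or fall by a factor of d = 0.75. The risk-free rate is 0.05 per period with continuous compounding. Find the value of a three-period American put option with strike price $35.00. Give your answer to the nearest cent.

$2.24

Risk-neutral probability p = (e^0.05 − 0.75)/(1.2 − 0.75) = 0.3013/0.4500 = 0.6695
Terminal stock prices: S_uuu = 69.12, S_uud = 43.2, S_udd = 27, S_ddd = 16.88
Terminal payoffs (K − S): max(-34.12, 0) = 0, max(-8.2, 0) = 0, max(8, 0) = 8, max(18.12, 0) = 18.12
Node uu (S = 57.6): continuation = e^(−0.05)·[0.6695·0.0000 + 0.3305·0.0000] = 0.0000; exercise value = 0.0000 ≤ continuation, so V_uu = 0.0000
Node ud (S = 36): continuation = e^(−0.05)·[0.6695·0.0000 + 0.3305·8.0000] = 2.5151; exercise value = 0.0000 ≤ continuation, so V_ud = 2.5151
Node dd (S = 22.5): continuation = e^(−0.05)·[0.6695·8.0000 + 0.3305·18.1250] = 10.7930; exercise value = 12.5000 > continuation, so V_dd = 12.5000 (exercise)
Node u (S = 48): continuation = e^(−0.05)·[0.6695·0.0000 + 0.3305·2.5151] = 0.7907; exercise value = 0.0000 ≤ continuation, so V_u = 0.7907
Node d (S = 30): continuation = e^(−0.05)·[0.6695·2.5151 + 0.3305·12.5000] = 5.5316; exercise value = 5.0000 ≤ continuation, so V_d = 5.5316
Node 0 (S = 40): continuation = e^(−0.05)·[0.6695·0.7907 + 0.3305·5.5316] = 2.2426; exercise value = 0.0000 ≤ continuation, so V_0 = 2.2426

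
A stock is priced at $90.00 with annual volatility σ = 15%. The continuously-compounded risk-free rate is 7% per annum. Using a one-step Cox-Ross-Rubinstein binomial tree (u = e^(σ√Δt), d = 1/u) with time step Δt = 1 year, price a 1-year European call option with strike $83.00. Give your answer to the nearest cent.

$14.14

CRR parameters: u = e^(σ√Δt) = e^(0.15·√1) = 1.1618, d = 1/u = 0.8607
Per-period rate: rΔt = 0.07·1 = 0.07, so R = e^0.07 = 1.0725
Risk-neutral probability p = (e^0.07 − 0.8607)/(1.1618 − 0.8607) = 0.2118/0.3011 = 0.7034
Terminal stock prices: S_u = 104.6, S_d = 77.46
Terminal payoffs (S − K): max(21.57, 0) = 21.57, max(-5.536, 0) = 0
Node 0 (S = 90): V_0 = e^(−0.07)·[0.7034·21.5651 + 0.2966·0.0000] = 14.1426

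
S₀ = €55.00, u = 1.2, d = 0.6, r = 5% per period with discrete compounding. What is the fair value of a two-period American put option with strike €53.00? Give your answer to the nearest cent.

€7.04

Risk-neutral probability p = (1 + 0.05 − 0.6)/(1.2 − 0.6) = 0.4500/0.6000 = 0.7500
Terminal stock prices: S_uu = 79.2, S_ud = 39.6, S_dd = 19.8
Terminal payoffs (K − S): max(-26.2, 0) = 0, max(13.4, 0) = 13.4, max(33.2, 0) = 33.2
Node u (S = 66): continuation = 1/1.05·[0.7500·0.0000 + 0.2500·13.4000] = 3.1905; exercise value = 0.0000 ≤ continuation, so V_u = 3.1905
Node d (S = 33): continuation = 1/1.05·[0.7500·13.4000 + 0.2500·33.2000] = 17.4762; exercise value = 20.0000 > continuation, so V_d = 20.0000 (exercise)
Node 0 (S = 55): continuation = 1/1.05·[0.7500·3.1905 + 0.2500·20.0000] = 7.0408; exercise value = 0.0000 ≤ continuation, so V_0 = 7.0408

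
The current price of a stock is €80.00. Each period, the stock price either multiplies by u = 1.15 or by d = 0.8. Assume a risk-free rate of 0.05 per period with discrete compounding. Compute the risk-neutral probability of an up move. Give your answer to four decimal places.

p = 0.7143

Risk-neutral probability p = (1 + 0.05 − 0.8)/(1.15 − 0.8) = 0.2500/0.3500 = 0.7143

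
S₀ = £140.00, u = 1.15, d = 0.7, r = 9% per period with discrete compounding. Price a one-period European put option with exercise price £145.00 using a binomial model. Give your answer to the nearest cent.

Risk-neutral probability p = (1 + 0.09 − 0.7)/(1.15 − 0.7) = 0.3900/0.4500 = 0.8667
Terminal stock prices: S_u = 161, S_d = 98
Terminal payoffs (K − S): max(-16, 0) = 0, max(47, 0) = 47
Node 0 (S = 140): V_0 = 1/1.09·[0.8667·0.0000 + 0.1333·47.0000] = 5.7492

£5.75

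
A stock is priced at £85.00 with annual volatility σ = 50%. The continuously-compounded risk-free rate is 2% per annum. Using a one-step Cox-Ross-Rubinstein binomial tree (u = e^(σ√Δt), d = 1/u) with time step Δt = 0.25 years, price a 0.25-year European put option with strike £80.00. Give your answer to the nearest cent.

£7.58

CRR parameters: u = e^(σ√Δt) = e^(0.5·√0.25) = 1.2840, d = 1/u = 0.7788
Per-period rate: rΔt = 0.02·0.25 = 0.005, so R = e^0.005 = 1.0050
Risk-neutral probability p = (e^0.005 − 0.7788)/(1.2840 − 0.7788) = 0.2262/0.5052 = 0.4477
Terminal stock prices: S_u = 109.1, S_d = 66.2
Terminal payoffs (K − S): max(-29.14, 0) = 0, max(13.8, 0) = 13.8
Node 0 (S = 85): V_0 = e^(−0.005)·[0.4477·0.0000 + 0.5523·13.8019] = 7.5842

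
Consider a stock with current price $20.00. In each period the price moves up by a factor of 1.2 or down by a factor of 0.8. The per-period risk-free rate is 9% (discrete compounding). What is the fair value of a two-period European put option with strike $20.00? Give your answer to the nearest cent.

Risk-neutral probability p = (1 + 0.09 − 0.8)/(1.2 − 0.8) = 0.2900/0.4000 = 0.7250
Terminal stock prices: S_uu = 28.8, S_ud = 19.2, S_dd = 12.8
Terminal payoffs (K − S): max(-8.8, 0) = 0, max(0.8, 0) = 0.8, max(7.2, 0) = 7.2
Node u (S = 24): V_u = 1/1.09·[0.7250·0.0000 + 0.2750·0.8000] = 0.2018
Node d (S = 16): V_d = 1/1.09·[0.7250·0.8000 + 0.2750·7.2000] = 2.3486
Node 0 (S = 20): V_0 = 1/1.09·[0.7250·0.2018 + 0.2750·2.3486] = 0.7268

$0.73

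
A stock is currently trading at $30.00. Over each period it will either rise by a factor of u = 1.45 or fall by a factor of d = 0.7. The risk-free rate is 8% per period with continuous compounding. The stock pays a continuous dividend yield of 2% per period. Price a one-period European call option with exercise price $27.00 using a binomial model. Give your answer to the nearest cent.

$7.35

Per-period risk-free factor R = e^0.08 = 1.0833; dividend-adjusted growth = e^(0.08−0.02) = 1.0618.
Risk-neutral probability p = (1.0618 − 0.7)/(1.45 − 0.7) = 0.3618/0.7500 = 0.4824
Terminal stock prices: S_u = 43.5, S_d = 21
Terminal payoffs (S − K): max(16.5, 0) = 16.5, max(-6, 0) = 0
Node 0 (S = 30): V_0 = e^(−0.08)·[0.4824·16.5000 + 0.5176·0.0000] = 7.3484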